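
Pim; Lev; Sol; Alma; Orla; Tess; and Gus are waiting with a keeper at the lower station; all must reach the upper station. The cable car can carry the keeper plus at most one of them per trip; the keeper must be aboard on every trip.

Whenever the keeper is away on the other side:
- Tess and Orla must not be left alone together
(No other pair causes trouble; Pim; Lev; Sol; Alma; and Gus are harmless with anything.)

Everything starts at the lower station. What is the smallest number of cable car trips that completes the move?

13

Counting alone: the keeper can take at most 1 across per trip to the upper station, so moving all 7 needs at least 7 loaded trips out, with a return between consecutive ones — at least 13 crossings.
The plan below uses exactly 13 crossings, so it is optimal:
1. Keeper goes to the upper station with Orla.
2. Keeper goes back to the lower station alone.
3. Keeper goes to the upper station with Pim.
4. Keeper goes back to the lower station alone.
5. Keeper goes to the upper station with Lev.
6. Keeper goes back to the lower station alone.
7. Keeper goes to the upper station with Sol.
8. Keeper goes back to the lower station alone.
9. Keeper goes to the upper station with Alma.
10. Keeper goes back to the lower station alone.
11. Keeper goes to the upper station with Gus.
12. Keeper goes back to the lower station alone.
13. Keeper goes to the upper station with Tess.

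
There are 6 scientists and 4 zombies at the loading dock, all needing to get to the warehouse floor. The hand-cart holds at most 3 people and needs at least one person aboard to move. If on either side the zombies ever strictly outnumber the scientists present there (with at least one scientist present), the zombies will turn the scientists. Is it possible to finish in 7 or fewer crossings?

Counting alone: each trip to the warehouse floor takes at most 3 across and each return brings at least 1 back, so after t trips out (and t−1 returns) at most 3t − (t−1) of the 10 are across; that first reaches 10 at t = 5, so at least 9 crossings are needed.
Since 7 < 9, 7 crossings cannot be enough. (The shortest complete plan in fact takes 9:)
1. 2 zombies → the warehouse floor.  (the loading dock: 6S 2Z; the warehouse floor: 0S 2Z)
2. 1 zombie ← the loading dock.  (the loading dock: 6S 3Z; the warehouse floor: 0S 1Z)
3. 3 zombies → the warehouse floor.  (the loading dock: 6S 0Z; the warehouse floor: 0S 4Z)
4. 1 zombie ← the loading dock.  (the loading dock: 6S 1Z; the warehouse floor: 0S 3Z)
5. 3 scientists → the warehouse floor.  (the loading dock: 3S 1Z; the warehouse floor: 3S 3Z)
6. 1 zombie ← the loading dock.  (the loading dock: 3S 2Z; the warehouse floor: 3S 2Z)
7. 1 scientist and 2 zombies → the warehouse floor.  (the loading dock: 2S 0Z; the warehouse floor: 4S 4Z)
8. 1 zombie ← the loading dock.  (the loading dock: 2S 1Z; the warehouse floor: 4S 3Z)
9. 2 scientists and 1 zombie → the warehouse floor.  (the loading dock: 0S 0Z; the warehouse floor: 6S 4Z)

No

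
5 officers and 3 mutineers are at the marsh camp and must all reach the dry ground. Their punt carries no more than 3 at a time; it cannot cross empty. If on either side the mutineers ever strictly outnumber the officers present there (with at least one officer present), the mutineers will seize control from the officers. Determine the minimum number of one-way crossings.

Counting alone: each trip to the dry ground takes at most 3 across and each return brings at least 1 back, so after t trips out (and t−1 returns) at most 3t − (t−1) of the 8 are across; that first reaches 8 at t = 4, so at least 7 crossings are needed.
The plan below uses exactly 7 crossings, so it is optimal:
1. 2 mutineers → the dry ground.  (the marsh camp: 5O 1M; the dry ground: 0O 2M)
2. 1 mutineer ← the marsh camp.  (the marsh camp: 5O 2M; the dry ground: 0O 1M)
3. 2 officers and 1 mutineer → the dry ground.  (the marsh camp: 3O 1M; the dry ground: 2O 2M)
4. 1 mutineer ← the marsh camp.  (the marsh camp: 3O 2M; the dry ground: 2O 1M)
5. 1 officer and 2 mutineers → the dry ground.  (the marsh camp: 2O 0M; the dry ground: 3O 3M)
6. 1 mutineer ← the marsh camp.  (the marsh camp: 2O 1M; the dry ground: 3O 2M)
7. 2 officers and 1 mutineer → the dry ground.  (the marsh camp: 0O 0M; the dry ground: 5O 3M)

7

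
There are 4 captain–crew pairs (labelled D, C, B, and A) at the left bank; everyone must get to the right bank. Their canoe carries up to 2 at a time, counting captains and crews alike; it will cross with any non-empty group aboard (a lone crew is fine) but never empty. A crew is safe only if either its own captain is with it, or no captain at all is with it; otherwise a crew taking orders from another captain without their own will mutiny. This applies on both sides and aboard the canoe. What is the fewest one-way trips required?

impossible

Following every safe sequence of crossings from the start, the most of the 8 that can be at the right bank as the canoe arrives there on crossings 1, 3, 5 is 2, 3, 4 respectively; the best ever achieved is 4 of 8.
From crossing 7 on, no configuration arises that was not already reachable earlier: only 44 distinct safe configurations (who is on which side, and where the canoe is) can ever be reached, none of them has everyone across, and every continuation just revisits them. So no valid plan exists.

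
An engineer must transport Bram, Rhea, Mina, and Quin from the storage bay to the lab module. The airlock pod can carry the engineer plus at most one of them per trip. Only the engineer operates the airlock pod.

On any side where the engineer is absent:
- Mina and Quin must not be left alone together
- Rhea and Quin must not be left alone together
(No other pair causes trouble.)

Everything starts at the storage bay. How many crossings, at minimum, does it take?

Counting alone: the engineer can take at most 1 across per trip to the lab module, so moving all 4 needs at least 4 loaded trips out, with a return between consecutive ones — at least 7 crossings.
The safety rule pushes this higher. Following every safe sequence of crossings, the most of the 4 that can be at the lab module as the airlock pod arrives there on crossing 7 is 3 — never all 4.
So no plan with fewer than 9 crossings exists, and this one achieves 9:
1. Engineer goes to the lab module with Quin.  [the storage bay: Bram, Mina, Rhea | the lab module: Quin]
2. Engineer goes back to the storage bay alone.  [the storage bay: Bram, Mina, Rhea | the lab module: Quin]
3. Engineer goes to the lab module with Bram.  [the storage bay: Mina, Rhea | the lab module: Bram, Quin]
4. Engineer goes back to the storage bay alone.  [the storage bay: Mina, Rhea | the lab module: Bram, Quin]
5. Engineer goes to the lab module with Rhea.  [the storage bay: Mina | the lab module: Bram, Quin, Rhea]
6. Engineer goes back to the storage bay with Quin.  [the storage bay: Mina, Quin | the lab module: Bram, Rhea]
7. Engineer goes to the lab module with Mina.  [the storage bay: Quin | the lab module: Bram, Mina, Rhea]
8. Engineer goes back to the storage bay alone.  [the storage bay: Quin | the lab module: Bram, Mina, Rhea]
9. Engineer goes to the lab module with Quin.  [the storage bay: — | the lab module: Bram, Mina, Quin, Rhea]

9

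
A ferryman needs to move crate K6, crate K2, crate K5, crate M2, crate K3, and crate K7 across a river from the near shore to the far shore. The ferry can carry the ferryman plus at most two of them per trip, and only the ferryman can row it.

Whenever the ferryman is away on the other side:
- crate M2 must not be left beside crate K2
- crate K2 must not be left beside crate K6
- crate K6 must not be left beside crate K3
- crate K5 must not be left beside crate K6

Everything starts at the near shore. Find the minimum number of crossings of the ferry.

Counting alone: the ferryman can take at most 2 across per trip to the far shore, so moving all 6 needs at least 3 loaded trips out, with a return between consecutive ones — at least 5 crossings.
The safety rule pushes this higher. Following every safe sequence of crossings, the most of the 6 that can be at the far shore as the ferry arrives there on crossing 5 is 5 — never all 6.
So no plan with fewer than 7 crossings exists, and this one achieves 7:
1. Ferryman goes to the far shore with crate K2 and crate K6.  [the near shore: crate K3, crate K5, crate K7, crate M2 | the far shore: crate K2, crate K6]
2. Ferryman goes back to the near shore with crate K6.  [the near shore: crate K3, crate K5, crate K6, crate K7, crate M2 | the far shore: crate K2]
3. Ferryman goes to the far shore with crate K5 and crate K6.  [the near shore: crate K3, crate K7, crate M2 | the far shore: crate K2, crate K5, crate K6]
4. Ferryman goes back to the near shore with crate K6.  [the near shore: crate K3, crate K6, crate K7, crate M2 | the far shore: crate K2, crate K5]
5. Ferryman goes to the far shore with crate K3 and crate K7.  [the near shore: crate K6, crate M2 | the far shore: crate K2, crate K3, crate K5, crate K7]
6. Ferryman goes back to the near shore alone.  [the near shore: crate K6, crate M2 | the far shore: crate K2, crate K3, crate K5, crate K7]
7. Ferryman goes to the far shore with crate K6 and crate M2.  [the near shore: — | the far shore: crate K2, crate K3, crate K5, crate K6, crate K7, crate M2]

7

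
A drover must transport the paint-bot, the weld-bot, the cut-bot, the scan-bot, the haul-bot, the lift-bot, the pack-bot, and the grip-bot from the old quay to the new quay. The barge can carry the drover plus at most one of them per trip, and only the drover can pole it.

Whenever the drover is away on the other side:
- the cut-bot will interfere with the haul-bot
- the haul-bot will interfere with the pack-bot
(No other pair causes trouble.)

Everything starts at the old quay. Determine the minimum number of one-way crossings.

17

Counting alone: the drover can take at most 1 across per trip to the new quay, so moving all 8 needs at least 8 loaded trips out, with a return between consecutive ones — at least 15 crossings.
The safety rule pushes this higher. Following every safe sequence of crossings, the most of the 8 that can be at the new quay as the barge arrives there on crossing 15 is 7 — never all 8.
So no plan with fewer than 17 crossings exists, and this one achieves 17:
1. Drover goes to the new quay with the haul-bot.  [the old quay: the cut-bot, the grip-bot, the lift-bot, the pack-bot, the paint-bot, the scan-bot, the weld-bot | the new quay: the haul-bot]
2. Drover goes back to the old quay alone.  [the old quay: the cut-bot, the grip-bot, the lift-bot, the pack-bot, the paint-bot, the scan-bot, the weld-bot | the new quay: the haul-bot]
3. Drover goes to the new quay with the paint-bot.  [the old quay: the cut-bot, the grip-bot, the lift-bot, the pack-bot, the scan-bot, the weld-bot | the new quay: the haul-bot, the paint-bot]
4. Drover goes back to the old quay alone.  [the old quay: the cut-bot, the grip-bot, the lift-bot, the pack-bot, the scan-bot, the weld-bot | the new quay: the haul-bot, the paint-bot]
5. Drover goes to the new quay with the weld-bot.  [the old quay: the cut-bot, the grip-bot, the lift-bot, the pack-bot, the scan-bot | the new quay: the haul-bot, the paint-bot, the weld-bot]
6. Drover goes back to the old quay alone.  [the old quay: the cut-bot, the grip-bot, the lift-bot, the pack-bot, the scan-bot | the new quay: the haul-bot, the paint-bot, the weld-bot]
7. Drover goes to the new quay with the cut-bot.  [the old quay: the grip-bot, the lift-bot, the pack-bot, the scan-bot | the new quay: the cut-bot, the haul-bot, the paint-bot, the weld-bot]
8. Drover goes back to the old quay with the haul-bot.  [the old quay: the grip-bot, the haul-bot, the lift-bot, the pack-bot, the scan-bot | the new quay: the cut-bot, the paint-bot, the weld-bot]
9. Drover goes to the new quay with the pack-bot.  [the old quay: the grip-bot, the haul-bot, the lift-bot, the scan-bot | the new quay: the cut-bot, the pack-bot, the paint-bot, the weld-bot]
10. Drover goes back to the old quay alone.  [the old quay: the grip-bot, the haul-bot, the lift-bot, the scan-bot | the new quay: the cut-bot, the pack-bot, the paint-bot, the weld-bot]
11. Drover goes to the new quay with the scan-bot.  [the old quay: the grip-bot, the haul-bot, the lift-bot | the new quay: the cut-bot, the pack-bot, the paint-bot, the scan-bot, the weld-bot]
12. Drover goes back to the old quay alone.  [the old quay: the grip-bot, the haul-bot, the lift-bot | the new quay: the cut-bot, the pack-bot, the paint-bot, the scan-bot, the weld-bot]
13. Drover goes to the new quay with the lift-bot.  [the old quay: the grip-bot, the haul-bot | the new quay: the cut-bot, the lift-bot, the pack-bot, the paint-bot, the scan-bot, the weld-bot]
14. Drover goes back to the old quay alone.  [the old quay: the grip-bot, the haul-bot | the new quay: the cut-bot, the lift-bot, the pack-bot, the paint-bot, the scan-bot, the weld-bot]
15. Drover goes to the new quay with the grip-bot.  [the old quay: the haul-bot | the new quay: the cut-bot, the grip-bot, the lift-bot, the pack-bot, the paint-bot, the scan-bot, the weld-bot]
16. Drover goes back to the old quay alone.  [the old quay: the haul-bot | the new quay: the cut-bot, the grip-bot, the lift-bot, the pack-bot, the paint-bot, the scan-bot, the weld-bot]
17. Drover goes to the new quay with the haul-bot.  [the old quay: — | the new quay: the cut-bot, the grip-bot, the haul-bot, the lift-bot, the pack-bot, the paint-bot, the scan-bot, the weld-bot]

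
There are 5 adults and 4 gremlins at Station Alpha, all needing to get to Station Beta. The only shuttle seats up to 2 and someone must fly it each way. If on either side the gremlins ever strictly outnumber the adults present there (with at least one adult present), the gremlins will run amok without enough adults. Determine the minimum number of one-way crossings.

15

Counting alone: each trip to Station Beta takes at most 2 across and each return brings at least 1 back, so after t trips out (and t−1 returns) at most 2t − (t−1) of the 9 are across; that first reaches 9 at t = 8, so at least 15 crossings are needed.
The plan below uses exactly 15 crossings, so it is optimal:
1. 2 gremlins → Station Beta.  (Station Alpha: 5A 2G; Station Beta: 0A 2G)
2. 1 gremlin ← Station Alpha.  (Station Alpha: 5A 3G; Station Beta: 0A 1G)
3. 2 gremlins → Station Beta.  (Station Alpha: 5A 1G; Station Beta: 0A 3G)
4. 1 gremlin ← Station Alpha.  (Station Alpha: 5A 2G; Station Beta: 0A 2G)
5. 2 adults → Station Beta.  (Station Alpha: 3A 2G; Station Beta: 2A 2G)
6. 1 gremlin ← Station Alpha.  (Station Alpha: 3A 3G; Station Beta: 2A 1G)
7. 1 adult and 1 gremlin → Station Beta.  (Station Alpha: 2A 2G; Station Beta: 3A 2G)
8. 1 adult ← Station Alpha.  (Station Alpha: 3A 2G; Station Beta: 2A 2G)
9. 1 adult and 1 gremlin → Station Beta.  (Station Alpha: 2A 1G; Station Beta: 3A 3G)
10. 1 gremlin ← Station Alpha.  (Station Alpha: 2A 2G; Station Beta: 3A 2G)
11. 1 adult and 1 gremlin → Station Beta.  (Station Alpha: 1A 1G; Station Beta: 4A 3G)
12. 1 adult ← Station Alpha.  (Station Alpha: 2A 1G; Station Beta: 3A 3G)
13. 1 adult and 1 gremlin → Station Beta.  (Station Alpha: 1A 0G; Station Beta: 4A 4G)
14. 1 gremlin ← Station Alpha.  (Station Alpha: 1A 1G; Station Beta: 4A 3G)
15. 1 adult and 1 gremlin → Station Beta.  (Station Alpha: 0A 0G; Station Beta: 5A 4G)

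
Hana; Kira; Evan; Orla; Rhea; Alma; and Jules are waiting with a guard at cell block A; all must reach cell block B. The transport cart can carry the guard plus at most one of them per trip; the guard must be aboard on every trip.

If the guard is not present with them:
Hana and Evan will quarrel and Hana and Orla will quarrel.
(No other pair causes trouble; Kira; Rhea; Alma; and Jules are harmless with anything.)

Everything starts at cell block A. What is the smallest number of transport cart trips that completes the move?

Counting alone: the guard can take at most 1 across per trip to cell block B, so moving all 7 needs at least 7 loaded trips out, with a return between consecutive ones — at least 13 crossings.
The safety rule pushes this higher. Following every safe sequence of crossings, the most of the 7 that can be at cell block B as the transport cart arrives there on crossing 13 is 6 — never all 7.
So no plan with fewer than 15 crossings exists, and this one achieves 15:
1. Guard goes to cell block B with Hana.  [cell block A: Alma, Evan, Jules, Kira, Orla, Rhea | cell block B: Hana]
2. Guard goes back to cell block A alone.  [cell block A: Alma, Evan, Jules, Kira, Orla, Rhea | cell block B: Hana]
3. Guard goes to cell block B with Kira.  [cell block A: Alma, Evan, Jules, Orla, Rhea | cell block B: Hana, Kira]
4. Guard goes back to cell block A alone.  [cell block A: Alma, Evan, Jules, Orla, Rhea | cell block B: Hana, Kira]
5. Guard goes to cell block B with Evan.  [cell block A: Alma, Jules, Orla, Rhea | cell block B: Evan, Hana, Kira]
6. Guard goes back to cell block A with Hana.  [cell block A: Alma, Hana, Jules, Orla, Rhea | cell block B: Evan, Kira]
7. Guard goes to cell block B with Orla.  [cell block A: Alma, Hana, Jules, Rhea | cell block B: Evan, Kira, Orla]
8. Guard goes back to cell block A alone.  [cell block A: Alma, Hana, Jules, Rhea | cell block B: Evan, Kira, Orla]
9. Guard goes to cell block B with Rhea.  [cell block A: Alma, Hana, Jules | cell block B: Evan, Kira, Orla, Rhea]
10. Guard goes back to cell block A alone.  [cell block A: Alma, Hana, Jules | cell block B: Evan, Kira, Orla, Rhea]
11. Guard goes to cell block B with Alma.  [cell block A: Hana, Jules | cell block B: Alma, Evan, Kira, Orla, Rhea]
12. Guard goes back to cell block A alone.  [cell block A: Hana, Jules | cell block B: Alma, Evan, Kira, Orla, Rhea]
13. Guard goes to cell block B with Jules.  [cell block A: Hana | cell block B: Alma, Evan, Jules, Kira, Orla, Rhea]
14. Guard goes back to cell block A alone.  [cell block A: Hana | cell block B: Alma, Evan, Jules, Kira, Orla, Rhea]
15. Guard goes to cell block B with Hana.  [cell block A: — | cell block B: Alma, Evan, Hana, Jules, Kira, Orla, Rhea]

15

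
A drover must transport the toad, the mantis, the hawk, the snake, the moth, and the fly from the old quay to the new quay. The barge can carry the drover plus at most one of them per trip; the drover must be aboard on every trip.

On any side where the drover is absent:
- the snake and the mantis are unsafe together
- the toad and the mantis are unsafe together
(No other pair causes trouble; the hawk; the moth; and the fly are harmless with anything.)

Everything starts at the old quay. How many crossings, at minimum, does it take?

Counting alone: the drover can take at most 1 across per trip to the new quay, so moving all 6 needs at least 6 loaded trips out, with a return between consecutive ones — at least 11 crossings.
The safety rule pushes this higher. Following every safe sequence of crossings, the most of the 6 that can be at the new quay as the barge arrives there on crossing 11 is 5 — never all 6.
So no plan with fewer than 13 crossings exists, and this one achieves 13:
1. Drover goes to the new quay with the mantis.  [the old quay: the fly, the hawk, the moth, the snake, the toad | the new quay: the mantis]
2. Drover goes back to the old quay alone.  [the old quay: the fly, the hawk, the moth, the snake, the toad | the new quay: the mantis]
3. Drover goes to the new quay with the toad.  [the old quay: the fly, the hawk, the moth, the snake | the new quay: the mantis, the toad]
4. Drover goes back to the old quay with the mantis.  [the old quay: the fly, the hawk, the mantis, the moth, the snake | the new quay: the toad]
5. Drover goes to the new quay with the snake.  [the old quay: the fly, the hawk, the mantis, the moth | the new quay: the snake, the toad]
6. Drover goes back to the old quay alone.  [the old quay: the fly, the hawk, the mantis, the moth | the new quay: the snake, the toad]
7. Drover goes to the new quay with the hawk.  [the old quay: the fly, the mantis, the moth | the new quay: the hawk, the snake, the toad]
8. Drover goes back to the old quay alone.  [the old quay: the fly, the mantis, the moth | the new quay: the hawk, the snake, the toad]
9. Drover goes to the new quay with the moth.  [the old quay: the fly, the mantis | the new quay: the hawk, the moth, the snake, the toad]
10. Drover goes back to the old quay alone.  [the old quay: the fly, the mantis | the new quay: the hawk, the moth, the snake, the toad]
11. Drover goes to the new quay with the fly.  [the old quay: the mantis | the new quay: the fly, the hawk, the moth, the snake, the toad]
12. Drover goes back to the old quay alone.  [the old quay: the mantis | the new quay: the fly, the hawk, the moth, the snake, the toad]
13. Drover goes to the new quay with the mantis.  [the old quay: — | the new quay: the fly, the hawk, the mantis, the moth, the snake, the toad]

13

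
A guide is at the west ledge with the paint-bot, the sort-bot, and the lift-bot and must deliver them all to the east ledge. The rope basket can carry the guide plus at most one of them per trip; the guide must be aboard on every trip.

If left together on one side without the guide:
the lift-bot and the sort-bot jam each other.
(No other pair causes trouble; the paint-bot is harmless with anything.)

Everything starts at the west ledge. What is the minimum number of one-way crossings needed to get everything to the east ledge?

Counting alone: the guide can take at most 1 across per trip to the east ledge, so moving all 3 needs at least 3 loaded trips out, with a return between consecutive ones — at least 5 crossings.
The plan below uses exactly 5 crossings, so it is optimal:
1. Guide goes to the east ledge with the sort-bot.  [the west ledge: the lift-bot, the paint-bot | the east ledge: the sort-bot]
2. Guide goes back to the west ledge alone.  [the west ledge: the lift-bot, the paint-bot | the east ledge: the sort-bot]
3. Guide goes to the east ledge with the paint-bot.  [the west ledge: the lift-bot | the east ledge: the paint-bot, the sort-bot]
4. Guide goes back to the west ledge alone.  [the west ledge: the lift-bot | the east ledge: the paint-bot, the sort-bot]
5. Guide goes to the east ledge with the lift-bot.  [the west ledge: — | the east ledge: the lift-bot, the paint-bot, the sort-bot]

5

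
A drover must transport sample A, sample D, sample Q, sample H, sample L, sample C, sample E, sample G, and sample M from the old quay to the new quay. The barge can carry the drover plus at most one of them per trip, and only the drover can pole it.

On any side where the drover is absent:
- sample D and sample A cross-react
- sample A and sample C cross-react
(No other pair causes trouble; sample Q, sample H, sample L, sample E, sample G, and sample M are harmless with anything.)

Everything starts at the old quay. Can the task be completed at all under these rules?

Yes

1. Drover goes to the new quay with sample A.
2. Drover goes back to the old quay alone.
3. Drover goes to the new quay with sample D.
4. Drover goes back to the old quay with sample A.
5. Drover goes to the new quay with sample C.
6. Drover goes back to the old quay alone.
7. Drover goes to the new quay with sample Q.
8. Drover goes back to the old quay alone.
9. Drover goes to the new quay with sample H.
10. Drover goes back to the old quay alone.
11. Drover goes to the new quay with sample L.
12. Drover goes back to the old quay alone.
13. Drover goes to the new quay with sample E.
14. Drover goes back to the old quay alone.
15. Drover goes to the new quay with sample G.
16. Drover goes back to the old quay alone.
17. Drover goes to the new quay with sample M.
18. Drover goes back to the old quay alone.
19. Drover goes to the new quay with sample A.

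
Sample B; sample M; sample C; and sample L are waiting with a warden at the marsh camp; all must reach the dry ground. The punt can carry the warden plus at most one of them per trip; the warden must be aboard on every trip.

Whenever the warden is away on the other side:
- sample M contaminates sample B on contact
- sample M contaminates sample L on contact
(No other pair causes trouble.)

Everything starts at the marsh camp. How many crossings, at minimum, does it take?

9

Counting alone: the warden can take at most 1 across per trip to the dry ground, so moving all 4 needs at least 4 loaded trips out, with a return between consecutive ones — at least 7 crossings.
The safety rule pushes this higher. Following every safe sequence of crossings, the most of the 4 that can be at the dry ground as the punt arrives there on crossing 7 is 3 — never all 4.
So no plan with fewer than 9 crossings exists, and this one achieves 9:
1. Warden goes to the dry ground with sample M.  [the marsh camp: sample B, sample C, sample L | the dry ground: sample M]
2. Warden goes back to the marsh camp alone.  [the marsh camp: sample B, sample C, sample L | the dry ground: sample M]
3. Warden goes to the dry ground with sample B.  [the marsh camp: sample C, sample L | the dry ground: sample B, sample M]
4. Warden goes back to the marsh camp with sample M.  [the marsh camp: sample C, sample L, sample M | the dry ground: sample B]
5. Warden goes to the dry ground with sample L.  [the marsh camp: sample C, sample M | the dry ground: sample B, sample L]
6. Warden goes back to the marsh camp alone.  [the marsh camp: sample C, sample M | the dry ground: sample B, sample L]
7. Warden goes to the dry ground with sample C.  [the marsh camp: sample M | the dry ground: sample B, sample C, sample L]
8. Warden goes back to the marsh camp alone.  [the marsh camp: sample M | the dry ground: sample B, sample C, sample L]
9. Warden goes to the dry ground with sample M.  [the marsh camp: — | the dry ground: sample B, sample C, sample L, sample M]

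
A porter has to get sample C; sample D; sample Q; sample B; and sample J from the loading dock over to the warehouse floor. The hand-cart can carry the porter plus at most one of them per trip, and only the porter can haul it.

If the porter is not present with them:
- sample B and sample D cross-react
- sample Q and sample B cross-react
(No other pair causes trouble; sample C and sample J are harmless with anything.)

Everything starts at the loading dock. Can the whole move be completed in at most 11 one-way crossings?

Yes — this plan uses 11 crossings (≤ 11):
1. Porter goes to the warehouse floor with sample B.
2. Porter goes back to the loading dock alone.
3. Porter goes to the warehouse floor with sample C.
4. Porter goes back to the loading dock alone.
5. Porter goes to the warehouse floor with sample D.
6. Porter goes back to the loading dock with sample B.
7. Porter goes to the warehouse floor with sample Q.
8. Porter goes back to the loading dock alone.
9. Porter goes to the warehouse floor with sample J.
10. Porter goes back to the loading dock alone.
11. Porter goes to the warehouse floor with sample B.

Yes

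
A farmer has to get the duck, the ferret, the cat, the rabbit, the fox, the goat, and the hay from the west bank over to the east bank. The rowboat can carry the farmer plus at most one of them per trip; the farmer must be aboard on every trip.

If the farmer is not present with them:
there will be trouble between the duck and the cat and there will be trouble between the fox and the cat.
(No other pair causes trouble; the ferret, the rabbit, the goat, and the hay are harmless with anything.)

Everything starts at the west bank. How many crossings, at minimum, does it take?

15

Counting alone: the farmer can take at most 1 across per trip to the east bank, so moving all 7 needs at least 7 loaded trips out, with a return between consecutive ones — at least 13 crossings.
The safety rule pushes this higher. Following every safe sequence of crossings, the most of the 7 that can be at the east bank as the rowboat arrives there on crossing 13 is 6 — never all 7.
So no plan with fewer than 15 crossings exists, and this one achieves 15:
1. Farmer goes to the east bank with the cat.
2. Farmer goes back to the west bank alone.
3. Farmer goes to the east bank with the duck.
4. Farmer goes back to the west bank with the cat.
5. Farmer goes to the east bank with the fox.
6. Farmer goes back to the west bank alone.
7. Farmer goes to the east bank with the ferret.
8. Farmer goes back to the west bank alone.
9. Farmer goes to the east bank with the rabbit.
10. Farmer goes back to the west bank alone.
11. Farmer goes to the east bank with the goat.
12. Farmer goes back to the west bank alone.
13. Farmer goes to the east bank with the hay.
14. Farmer goes back to the west bank alone.
15. Farmer goes to the east bank with the cat.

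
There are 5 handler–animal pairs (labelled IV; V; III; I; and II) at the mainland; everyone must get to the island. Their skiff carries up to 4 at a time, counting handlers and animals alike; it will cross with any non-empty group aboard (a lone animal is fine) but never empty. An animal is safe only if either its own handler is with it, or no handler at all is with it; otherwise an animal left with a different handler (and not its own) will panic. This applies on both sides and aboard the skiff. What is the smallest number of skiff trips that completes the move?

7

Counting alone: each trip to the island takes at most 4 across and each return brings at least 1 back, so after t trips out (and t−1 returns) at most 4t − (t−1) of the 10 are across; that first reaches 10 at t = 3, so at least 5 crossings are needed.
The safety rule pushes this higher. Following every safe sequence of crossings, the most of the 10 that can be at the island as the skiff arrives there on crossing 5 is 9 — never all 10.
So no plan with fewer than 7 crossings exists, and this one achieves 7:
1. animal IV and handler IV cross → the island.
2. handler IV crosses ← the mainland.
3. animal I, animal II, animal III, and animal V cross → the island.
4. animal IV crosses ← the mainland.
5. handler I, handler II, handler III, and handler V cross → the island.
6. animal V and handler V cross ← the mainland.
7. animal IV, animal V, handler IV, and handler V cross → the island.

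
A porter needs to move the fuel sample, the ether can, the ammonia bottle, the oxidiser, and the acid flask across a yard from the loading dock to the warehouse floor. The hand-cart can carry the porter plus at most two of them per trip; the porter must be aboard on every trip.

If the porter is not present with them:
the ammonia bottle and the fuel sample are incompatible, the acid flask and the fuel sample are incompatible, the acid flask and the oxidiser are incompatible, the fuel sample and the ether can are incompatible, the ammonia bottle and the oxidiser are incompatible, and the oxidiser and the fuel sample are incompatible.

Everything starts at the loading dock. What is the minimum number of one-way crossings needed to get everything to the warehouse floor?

7

Counting alone: the porter can take at most 2 across per trip to the warehouse floor, so moving all 5 needs at least 3 loaded trips out, with a return between consecutive ones — at least 5 crossings.
The safety rule pushes this higher. Following every safe sequence of crossings, the most of the 5 that can be at the warehouse floor as the hand-cart arrives there on crossing 5 is 4 — never all 5.
So no plan with fewer than 7 crossings exists, and this one achieves 7:
1. Porter goes to the warehouse floor with the fuel sample and the oxidiser.
2. Porter goes back to the loading dock with the fuel sample.
3. Porter goes to the warehouse floor with the ether can and the fuel sample.
4. Porter goes back to the loading dock with the fuel sample.
5. Porter goes to the warehouse floor with the acid flask and the ammonia bottle.
6. Porter goes back to the loading dock with the oxidiser.
7. Porter goes to the warehouse floor with the fuel sample and the oxidiser.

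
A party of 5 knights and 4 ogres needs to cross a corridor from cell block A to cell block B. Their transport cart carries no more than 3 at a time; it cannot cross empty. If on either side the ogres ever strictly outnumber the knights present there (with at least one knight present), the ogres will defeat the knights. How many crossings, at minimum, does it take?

7

Counting alone: each trip to cell block B takes at most 3 across and each return brings at least 1 back, so after t trips out (and t−1 returns) at most 3t − (t−1) of the 9 are across; that first reaches 9 at t = 4, so at least 7 crossings are needed.
The plan below uses exactly 7 crossings, so it is optimal:
1. 3 ogres → cell block B.  (cell block A: 5K 1O; cell block B: 0K 3O)
2. 1 ogre ← cell block A.  (cell block A: 5K 2O; cell block B: 0K 2O)
3. 3 knights → cell block B.  (cell block A: 2K 2O; cell block B: 3K 2O)
4. 1 knight ← cell block A.  (cell block A: 3K 2O; cell block B: 2K 2O)
5. 2 knights and 1 ogre → cell block B.  (cell block A: 1K 1O; cell block B: 4K 3O)
6. 1 knight ← cell block A.  (cell block A: 2K 1O; cell block B: 3K 3O)
7. 2 knights and 1 ogre → cell block B.  (cell block A: 0K 0O; cell block B: 5K 4O)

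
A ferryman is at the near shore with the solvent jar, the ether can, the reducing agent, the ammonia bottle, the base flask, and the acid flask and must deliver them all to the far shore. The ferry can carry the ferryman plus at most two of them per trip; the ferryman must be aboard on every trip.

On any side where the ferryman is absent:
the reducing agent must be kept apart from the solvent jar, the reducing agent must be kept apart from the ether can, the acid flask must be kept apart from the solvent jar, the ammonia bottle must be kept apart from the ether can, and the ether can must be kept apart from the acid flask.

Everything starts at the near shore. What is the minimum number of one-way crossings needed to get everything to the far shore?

Counting alone: the ferryman can take at most 2 across per trip to the far shore, so moving all 6 needs at least 3 loaded trips out, with a return between consecutive ones — at least 5 crossings.
The safety rule pushes this higher. Following every safe sequence of crossings, the most of the 6 that can be at the far shore as the ferry arrives there on crossing 5 is 5 — never all 6.
So no plan with fewer than 7 crossings exists, and this one achieves 7:
1. Ferryman goes to the far shore with the ether can and the solvent jar.  [the near shore: the acid flask, the ammonia bottle, the base flask, the reducing agent | the far shore: the ether can, the solvent jar]
2. Ferryman goes back to the near shore alone.  [the near shore: the acid flask, the ammonia bottle, the base flask, the reducing agent | the far shore: the ether can, the solvent jar]
3. Ferryman goes to the far shore with the ammonia bottle and the reducing agent.  [the near shore: the acid flask, the base flask | the far shore: the ammonia bottle, the ether can, the reducing agent, the solvent jar]
4. Ferryman goes back to the near shore with the ether can and the solvent jar.  [the near shore: the acid flask, the base flask, the ether can, the solvent jar | the far shore: the ammonia bottle, the reducing agent]
5. Ferryman goes to the far shore with the acid flask and the base flask.  [the near shore: the ether can, the solvent jar | the far shore: the acid flask, the ammonia bottle, the base flask, the reducing agent]
6. Ferryman goes back to the near shore alone.  [the near shore: the ether can, the solvent jar | the far shore: the acid flask, the ammonia bottle, the base flask, the reducing agent]
7. Ferryman goes to the far shore with the ether can and the solvent jar.  [the near shore: — | the far shore: the acid flask, the ammonia bottle, the base flask, the ether can, the reducing agent, the solvent jar]

7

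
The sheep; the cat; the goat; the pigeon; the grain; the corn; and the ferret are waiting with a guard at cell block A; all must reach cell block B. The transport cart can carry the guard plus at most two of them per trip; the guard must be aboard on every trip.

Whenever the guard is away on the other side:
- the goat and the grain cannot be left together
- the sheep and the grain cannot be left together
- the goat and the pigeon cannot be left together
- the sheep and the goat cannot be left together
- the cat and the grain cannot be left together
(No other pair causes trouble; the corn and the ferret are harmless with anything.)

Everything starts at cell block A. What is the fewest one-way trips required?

Counting alone: the guard can take at most 2 across per trip to cell block B, so moving all 7 needs at least 4 loaded trips out, with a return between consecutive ones — at least 7 crossings.
The safety rule pushes this higher. Following every safe sequence of crossings, the most of the 7 that can be at cell block B as the transport cart arrives there on crossings 7, 9 is 5, 6 respectively — never all 7.
So no plan with fewer than 11 crossings exists, and this one achieves 11:
1. Guard goes to cell block B with the goat and the grain.
2. Guard goes back to cell block A with the goat.
3. Guard goes to cell block B with the pigeon and the sheep.
4. Guard goes back to cell block A with the sheep.
5. Guard goes to cell block B with the cat and the sheep.
6. Guard goes back to cell block A with the grain.
7. Guard goes to cell block B with the corn and the goat.
8. Guard goes back to cell block A with the goat.
9. Guard goes to cell block B with the ferret and the goat.
10. Guard goes back to cell block A with the goat.
11. Guard goes to cell block B with the goat and the grain.

11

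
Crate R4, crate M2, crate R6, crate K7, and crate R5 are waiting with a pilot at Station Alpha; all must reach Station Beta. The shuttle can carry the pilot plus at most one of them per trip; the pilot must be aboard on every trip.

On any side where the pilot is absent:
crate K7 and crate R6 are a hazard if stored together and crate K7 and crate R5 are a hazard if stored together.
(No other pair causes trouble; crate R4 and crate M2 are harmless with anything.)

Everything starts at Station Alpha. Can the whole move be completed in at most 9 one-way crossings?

Counting alone: the pilot can take at most 1 across per trip to Station Beta, so moving all 5 needs at least 5 loaded trips out, with a return between consecutive ones — at least 9 crossings.
The safety rule pushes this higher. Following every safe sequence of crossings, the most of the 5 that can be at Station Beta as the shuttle arrives there on crossing 9 is 4 — never all 5.
So the move cannot be finished within 9 crossings. (The shortest complete plan takes 11:)
1. Pilot goes to Station Beta with crate K7.
2. Pilot goes back to Station Alpha alone.
3. Pilot goes to Station Beta with crate R4.
4. Pilot goes back to Station Alpha alone.
5. Pilot goes to Station Beta with crate M2.
6. Pilot goes back to Station Alpha alone.
7. Pilot goes to Station Beta with crate R6.
8. Pilot goes back to Station Alpha with crate K7.
9. Pilot goes to Station Beta with crate R5.
10. Pilot goes back to Station Alpha alone.
11. Pilot goes to Station Beta with crate K7.

No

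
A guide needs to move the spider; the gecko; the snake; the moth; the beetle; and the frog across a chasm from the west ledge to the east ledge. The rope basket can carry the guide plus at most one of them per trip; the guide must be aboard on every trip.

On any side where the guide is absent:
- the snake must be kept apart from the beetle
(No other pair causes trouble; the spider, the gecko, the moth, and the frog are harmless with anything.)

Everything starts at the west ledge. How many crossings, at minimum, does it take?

11

Counting alone: the guide can take at most 1 across per trip to the east ledge, so moving all 6 needs at least 6 loaded trips out, with a return between consecutive ones — at least 11 crossings.
The plan below uses exactly 11 crossings, so it is optimal:
1. Guide goes to the east ledge with the snake.  [the west ledge: the beetle, the frog, the gecko, the moth, the spider | the east ledge: the snake]
2. Guide goes back to the west ledge alone.  [the west ledge: the beetle, the frog, the gecko, the moth, the spider | the east ledge: the snake]
3. Guide goes to the east ledge with the spider.  [the west ledge: the beetle, the frog, the gecko, the moth | the east ledge: the snake, the spider]
4. Guide goes back to the west ledge alone.  [the west ledge: the beetle, the frog, the gecko, the moth | the east ledge: the snake, the spider]
5. Guide goes to the east ledge with the gecko.  [the west ledge: the beetle, the frog, the moth | the east ledge: the gecko, the snake, the spider]
6. Guide goes back to the west ledge alone.  [the west ledge: the beetle, the frog, the moth | the east ledge: the gecko, the snake, the spider]
7. Guide goes to the east ledge with the moth.  [the west ledge: the beetle, the frog | the east ledge: the gecko, the moth, the snake, the spider]
8. Guide goes back to the west ledge alone.  [the west ledge: the beetle, the frog | the east ledge: the gecko, the moth, the snake, the spider]
9. Guide goes to the east ledge with the frog.  [the west ledge: the beetle | the east ledge: the frog, the gecko, the moth, the snake, the spider]
10. Guide goes back to the west ledge alone.  [the west ledge: the beetle | the east ledge: the frog, the gecko, the moth, the snake, the spider]
11. Guide goes to the east ledge with the beetle.  [the west ledge: — | the east ledge: the beetle, the frog, the gecko, the moth, the snake, the spider]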